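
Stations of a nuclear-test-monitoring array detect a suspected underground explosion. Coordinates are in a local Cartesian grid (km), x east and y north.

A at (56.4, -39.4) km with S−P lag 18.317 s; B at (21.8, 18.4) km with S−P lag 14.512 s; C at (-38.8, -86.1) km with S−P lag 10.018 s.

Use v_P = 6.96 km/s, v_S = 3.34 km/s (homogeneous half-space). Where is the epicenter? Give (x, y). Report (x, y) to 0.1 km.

Distance from S−P lag: d = Δt · v_P v_S / (v_P − v_S) = Δt · (6.96·3.34)/(6.96−3.34) ≈ 6.4217·Δt.
So d_A = 117.63, d_B = 93.19, d_C = 64.33 km.
Circle about each station: (x − 56.4)² + (y + 39.4)² = 117.63²; (x − 21.8)² + (y − 18.4)² = 93.19²; (x + 38.8)² + (y + 86.1)² = 64.33².
Subtracting pairs of circle equations eliminates x²+y² and gives linear equations (the radical axes):
-69.2 x + 115.6 y = 1232.92
-190.4 x − 93.4 y = 13883.80
Solving the 2×2 system: x ≈ -60.4, y ≈ -25.5 km.

x ≈ -60.4 km, y ≈ -25.5 km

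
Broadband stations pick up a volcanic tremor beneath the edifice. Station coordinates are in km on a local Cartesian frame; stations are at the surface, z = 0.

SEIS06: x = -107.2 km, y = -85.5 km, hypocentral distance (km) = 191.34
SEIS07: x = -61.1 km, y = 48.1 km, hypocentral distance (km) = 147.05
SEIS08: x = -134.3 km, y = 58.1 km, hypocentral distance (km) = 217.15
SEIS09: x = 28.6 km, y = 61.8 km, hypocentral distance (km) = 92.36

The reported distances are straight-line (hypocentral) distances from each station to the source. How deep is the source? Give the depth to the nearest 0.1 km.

Each station gives a sphere (x−x_i)² + (y−y_i)² + z² = d_i² (stations at z=0).
Subtracting the SEIS06 sphere from SEIS07 and SEIS08: z² cancels, leaving linear equations in x and y:
92.2 x + 267.2 y = 2232.02
-54.2 x + 287.2 y = -7933.12
Solving: x ≈ 67.398, y ≈ -14.903 km (keep extra digits for the depth step; rounded: 67.4, -14.9).
Then from the SEIS06 sphere: z² = 191.34² − (x + 107.2)² − (y + 85.5)² with x = 67.398, y = -14.903, so z ≈ 33.802 ≈ 33.8 km.

depth ≈ 33.8 km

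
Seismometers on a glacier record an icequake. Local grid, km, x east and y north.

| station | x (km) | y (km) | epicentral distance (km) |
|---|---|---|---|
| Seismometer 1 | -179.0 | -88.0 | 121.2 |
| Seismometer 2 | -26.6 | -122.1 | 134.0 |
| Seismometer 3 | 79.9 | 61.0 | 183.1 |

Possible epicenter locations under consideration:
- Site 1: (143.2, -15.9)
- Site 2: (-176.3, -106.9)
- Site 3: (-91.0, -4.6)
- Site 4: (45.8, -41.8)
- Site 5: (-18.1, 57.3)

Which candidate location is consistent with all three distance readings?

Site 3

For each candidate, compare |candidate − station| to the reported distance:
Site 1: residuals Seismometer 1 209.0, Seismometer 2 66.3, Seismometer 3 83.5 → max 209.0 km
Site 2: residuals Seismometer 1 102.1, Seismometer 2 16.5, Seismometer 3 123.2 → max 123.2 km
Site 3: residuals Seismometer 1 0.0, Seismometer 2 0.0, Seismometer 3 0.0 → max 0.0 km
Site 4: residuals Seismometer 1 108.3, Seismometer 2 25.9, Seismometer 3 74.8 → max 108.3 km
Site 5: residuals Seismometer 1 95.6, Seismometer 2 45.6, Seismometer 3 85.0 → max 95.6 km
Only Site 3 has all residuals ≈ 0.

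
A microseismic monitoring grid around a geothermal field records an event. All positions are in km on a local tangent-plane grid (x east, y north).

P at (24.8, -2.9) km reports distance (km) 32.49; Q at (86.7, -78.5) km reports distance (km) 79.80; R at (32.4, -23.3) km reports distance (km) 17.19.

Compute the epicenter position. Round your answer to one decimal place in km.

Circle about each station: (x − 24.8)² + (y + 2.9)² = 32.49²; (x − 86.7)² + (y + 78.5)² = 79.80²; (x − 32.4)² + (y + 23.3)² = 17.19².
Subtracting the P equation from the Q and R equations removes the quadratic terms:
123.8 x − 151.2 y = 7743.25
15.2 x − 40.8 y = 1729.30
Solving the 2×2 system: x ≈ 19.8, y ≈ -35.0 km.

(19.8, -35.0)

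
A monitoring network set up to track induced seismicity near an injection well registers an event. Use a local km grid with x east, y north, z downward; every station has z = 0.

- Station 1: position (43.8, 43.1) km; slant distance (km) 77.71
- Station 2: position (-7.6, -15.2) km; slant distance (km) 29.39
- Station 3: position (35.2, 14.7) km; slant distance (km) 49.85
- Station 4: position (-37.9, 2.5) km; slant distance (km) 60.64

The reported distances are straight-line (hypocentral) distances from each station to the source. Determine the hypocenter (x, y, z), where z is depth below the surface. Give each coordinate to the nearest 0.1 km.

x ≈ 12.5 km, y ≈ -25.5 km, depth ≈ 18.8 km

Each station gives a sphere (x−x_i)² + (y−y_i)² + z² = d_i² (stations at z=0).
Subtracting the Station 1 sphere from Station 2 and Station 3: z² cancels, leaving linear equations in x and y:
-102.8 x − 116.6 y = 1687.82
-17.2 x − 56.8 y = 1232.90
Solving: x ≈ 12.492, y ≈ -25.489 km (keep extra digits for the depth step; rounded: 12.5, -25.5).
Then from the Station 1 sphere: z² = 77.71² − (x − 43.8)² − (y − 43.1)² with x = 12.492, y = -25.489, so z ≈ 18.820 ≈ 18.8 km.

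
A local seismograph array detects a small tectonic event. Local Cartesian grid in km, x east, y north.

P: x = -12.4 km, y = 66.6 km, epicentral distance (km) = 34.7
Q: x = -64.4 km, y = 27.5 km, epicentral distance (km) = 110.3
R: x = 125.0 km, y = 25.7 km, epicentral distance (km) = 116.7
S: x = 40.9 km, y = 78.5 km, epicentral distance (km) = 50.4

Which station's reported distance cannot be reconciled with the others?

Q

Solve using three stations at a time. Using P, R, S (subtract circle equations pairwise → linear system) gives (x, y) ≈ (9.1, 39.4).
Distances from that point to each station vs reported:
  P: calculated 34.7 vs reported 34.7 → residual 0.0 km
  Q: calculated 74.5 vs reported 110.3 → residual 35.8 km
  R: calculated 116.7 vs reported 116.7 → residual 0.0 km
  S: calculated 50.4 vs reported 50.4 → residual 0.0 km
P, R, S are mutually consistent (residuals ≈ 0); Q is off by 35.8 km.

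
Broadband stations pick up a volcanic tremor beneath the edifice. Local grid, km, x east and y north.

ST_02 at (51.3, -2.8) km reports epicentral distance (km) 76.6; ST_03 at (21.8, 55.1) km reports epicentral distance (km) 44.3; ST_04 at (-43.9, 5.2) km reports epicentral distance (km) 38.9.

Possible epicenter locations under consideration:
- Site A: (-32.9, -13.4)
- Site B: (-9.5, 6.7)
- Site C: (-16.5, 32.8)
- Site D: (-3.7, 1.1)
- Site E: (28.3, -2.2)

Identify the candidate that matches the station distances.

For each candidate, compare |candidate − station| to the reported distance:
Site A: residuals ST_02 8.3, ST_03 43.4, ST_04 17.3 → max 43.4 km
Site B: residuals ST_02 15.1, ST_03 13.3, ST_04 4.5 → max 15.1 km
Site C: residuals ST_02 0.0, ST_03 0.0, ST_04 0.0 → max 0.0 km
Site D: residuals ST_02 21.5, ST_03 15.4, ST_04 1.5 → max 21.5 km
Site E: residuals ST_02 53.6, ST_03 13.4, ST_04 33.7 → max 53.6 km
Only Site C has all residuals ≈ 0.

Site C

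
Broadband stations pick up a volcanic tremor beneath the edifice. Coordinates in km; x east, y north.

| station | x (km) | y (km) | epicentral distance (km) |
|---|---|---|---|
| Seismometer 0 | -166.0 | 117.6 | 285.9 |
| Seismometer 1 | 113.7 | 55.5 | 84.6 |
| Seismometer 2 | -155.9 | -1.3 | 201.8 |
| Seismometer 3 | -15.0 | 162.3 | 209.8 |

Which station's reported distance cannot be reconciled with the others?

Solve using three stations at a time. Using Seismometer 0, Seismometer 1, Seismometer 3 (subtract circle equations pairwise → linear system) gives (x, y) ≈ (82.8, -23.4).
Distances from that point to each station vs reported:
  Seismometer 0: calculated 285.9 vs reported 285.9 → residual 0.0 km
  Seismometer 1: calculated 84.7 vs reported 84.6 → residual 0.1 km
  Seismometer 2: calculated 239.7 vs reported 201.8 → residual 37.9 km
  Seismometer 3: calculated 209.9 vs reported 209.8 → residual 0.1 km
Seismometer 0, Seismometer 1, Seismometer 3 are mutually consistent (residuals ≈ 0); Seismometer 2 is off by 37.9 km.

Seismometer 2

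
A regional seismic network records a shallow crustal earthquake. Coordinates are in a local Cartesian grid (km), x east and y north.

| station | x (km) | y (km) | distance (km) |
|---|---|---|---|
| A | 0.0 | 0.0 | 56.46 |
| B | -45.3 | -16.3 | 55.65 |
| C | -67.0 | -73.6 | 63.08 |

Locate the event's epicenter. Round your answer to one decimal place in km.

x ≈ -6.4 km, y ≈ -56.1 km

Circle about each station: x² + y² = 56.46²; (x + 45.3)² + (y + 16.3)² = 55.65²; (x + 67.0)² + (y + 73.6)² = 63.08².
Subtracting the A equation from the B and C equations removes the quadratic terms:
-90.6 x − 32.6 y = 2408.59
-134.0 x − 147.2 y = 9114.61
Solving the 2×2 system: x ≈ -6.4, y ≈ -56.1 km.
Check against A (with the unrounded x, y): √(x²+y²) = 56.46 ≈ 56.46 km. ✓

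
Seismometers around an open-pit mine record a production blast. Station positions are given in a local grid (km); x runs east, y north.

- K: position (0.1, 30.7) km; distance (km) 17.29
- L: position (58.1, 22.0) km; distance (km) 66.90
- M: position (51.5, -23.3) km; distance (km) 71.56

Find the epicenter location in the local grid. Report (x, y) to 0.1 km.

(-8.5, 15.7)

Circle about each station: (x − 0.1)² + (y − 30.7)² = 17.29²; (x − 58.1)² + (y − 22.0)² = 66.90²; (x − 51.5)² + (y + 23.3)² = 71.56².
Subtracting the K equation from the L and M equations removes the quadratic terms:
116.0 x − 17.4 y = -1259.56
102.8 x − 108.0 y = -2569.25
Solving the 2×2 system: x ≈ -8.5, y ≈ 15.7 km.
Check against K (with the unrounded x, y): √((x − 0.1)²+(y − 30.7)²) = 17.30 ≈ 17.29 km. ✓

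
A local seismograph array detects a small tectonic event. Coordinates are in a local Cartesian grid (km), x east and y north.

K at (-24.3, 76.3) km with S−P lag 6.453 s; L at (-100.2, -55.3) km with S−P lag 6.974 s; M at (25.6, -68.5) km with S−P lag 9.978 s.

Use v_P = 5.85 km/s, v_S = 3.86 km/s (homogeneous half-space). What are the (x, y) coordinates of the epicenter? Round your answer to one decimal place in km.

-55.8 km east, 10.2 km north

Distance from S−P lag: d = Δt · v_P v_S / (v_P − v_S) = Δt · (5.85·3.86)/(5.85−3.86) ≈ 11.3472·Δt.
So d_K = 73.22, d_L = 79.14, d_M = 113.22 km.
Circle about each station: (x + 24.3)² + (y − 76.3)² = 73.22²; (x + 100.2)² + (y + 55.3)² = 79.14²; (x − 25.6)² + (y + 68.5)² = 113.22².
Subtracting pairs of circle equations eliminates x²+y² and gives linear equations (the radical axes):
-151.8 x − 263.2 y = 5783.98
99.8 x − 289.6 y = -8522.17
Solving the 2×2 system: x ≈ -55.8, y ≈ 10.2 km.
Check against K (with the unrounded x, y): √((x + 24.3)²+(y − 76.3)²) = 73.22 ≈ 73.22 km. ✓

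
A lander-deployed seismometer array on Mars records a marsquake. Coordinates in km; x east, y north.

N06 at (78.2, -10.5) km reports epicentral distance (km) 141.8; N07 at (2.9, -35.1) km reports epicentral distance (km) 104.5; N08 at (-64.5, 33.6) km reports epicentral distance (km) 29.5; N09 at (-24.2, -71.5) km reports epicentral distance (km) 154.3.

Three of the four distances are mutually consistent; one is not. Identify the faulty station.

Solve using three stations at a time. Using N06, N07, N08 (subtract circle equations pairwise → linear system) gives (x, y) ≈ (-46.5, 57.0).
Distances from that point to each station vs reported:
  N06: calculated 141.8 vs reported 141.8 → residual 0.0 km
  N07: calculated 104.5 vs reported 104.5 → residual 0.0 km
  N08: calculated 29.5 vs reported 29.5 → residual 0.0 km
  N09: calculated 130.4 vs reported 154.3 → residual 23.9 km
N06, N07, N08 are mutually consistent (residuals ≈ 0); N09 is off by 23.9 km.

N09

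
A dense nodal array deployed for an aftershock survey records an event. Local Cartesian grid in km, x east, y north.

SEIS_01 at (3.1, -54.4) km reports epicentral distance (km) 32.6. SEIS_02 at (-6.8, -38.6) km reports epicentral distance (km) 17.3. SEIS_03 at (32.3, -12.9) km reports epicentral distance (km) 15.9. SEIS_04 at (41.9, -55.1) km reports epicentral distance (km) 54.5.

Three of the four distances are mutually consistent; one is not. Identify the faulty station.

SEIS_03

Solve using three stations at a time. Using SEIS_01, SEIS_02, SEIS_04 (subtract circle equations pairwise → linear system) gives (x, y) ≈ (-1.5, -22.1).
Distances from that point to each station vs reported:
  SEIS_01: calculated 32.6 vs reported 32.6 → residual 0.0 km
  SEIS_02: calculated 17.3 vs reported 17.3 → residual 0.0 km
  SEIS_03: calculated 35.0 vs reported 15.9 → residual 19.1 km
  SEIS_04: calculated 54.5 vs reported 54.5 → residual 0.0 km
SEIS_01, SEIS_02, SEIS_04 are mutually consistent (residuals ≈ 0); SEIS_03 is off by 19.1 km.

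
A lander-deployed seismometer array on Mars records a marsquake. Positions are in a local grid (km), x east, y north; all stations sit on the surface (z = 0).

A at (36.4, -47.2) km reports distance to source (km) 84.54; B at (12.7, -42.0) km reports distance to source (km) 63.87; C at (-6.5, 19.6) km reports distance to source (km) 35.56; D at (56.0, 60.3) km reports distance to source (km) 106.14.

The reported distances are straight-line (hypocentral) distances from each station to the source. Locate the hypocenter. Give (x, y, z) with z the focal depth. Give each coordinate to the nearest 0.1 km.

Each station gives a sphere (x−x_i)² + (y−y_i)² + z² = d_i² (stations at z=0).
Subtracting the A sphere from B and C: z² cancels, leaving linear equations in x and y:
-47.4 x + 10.4 y = 1440.12
-85.8 x + 133.6 y = 2756.11
Solving: x ≈ -30.097, y ≈ 1.301 km (keep extra digits for the depth step; rounded: -30.1, 1.3).
Then from the A sphere: z² = 84.54² − (x − 36.4)² − (y + 47.2)² with x = -30.097, y = 1.301, so z ≈ 19.308 ≈ 19.3 km.
Check against D (with the unrounded solution): distance 106.14 ≈ 106.14 km. ✓

(-30.1, 1.3, 19.3)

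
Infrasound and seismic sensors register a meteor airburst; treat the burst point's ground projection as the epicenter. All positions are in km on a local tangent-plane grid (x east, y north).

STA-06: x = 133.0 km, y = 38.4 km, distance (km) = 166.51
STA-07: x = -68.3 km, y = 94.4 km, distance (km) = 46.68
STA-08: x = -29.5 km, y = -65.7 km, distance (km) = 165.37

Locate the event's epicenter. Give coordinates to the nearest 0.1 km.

Circle about each station: (x − 133.0)² + (y − 38.4)² = 166.51²; (x + 68.3)² + (y − 94.4)² = 46.68²; (x + 29.5)² + (y + 65.7)² = 165.37².
Subtracting pairs of circle equations eliminates x²+y² and gives linear equations (the radical axes):
-402.6 x + 112.0 y = 19959.25
-325.0 x − 208.2 y = -13598.48
Solving the 2×2 system: x ≈ -21.9, y ≈ 99.5 km.

-21.9 km east, 99.5 km north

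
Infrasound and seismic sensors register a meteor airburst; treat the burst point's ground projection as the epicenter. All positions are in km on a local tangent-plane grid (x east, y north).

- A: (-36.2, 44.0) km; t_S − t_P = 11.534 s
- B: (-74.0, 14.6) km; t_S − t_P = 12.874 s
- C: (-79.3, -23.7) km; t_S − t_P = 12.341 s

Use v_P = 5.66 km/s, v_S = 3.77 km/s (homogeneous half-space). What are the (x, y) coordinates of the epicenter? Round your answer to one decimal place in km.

58.3 km east, -45.6 km north

Distance from S−P lag: d = Δt · v_P v_S / (v_P − v_S) = Δt · (5.66·3.77)/(5.66−3.77) ≈ 11.2901·Δt.
So d_A = 130.22, d_B = 145.35, d_C = 139.33 km.
Circle about each station: (x + 36.2)² + (y − 44.0)² = 130.22²; (x + 74.0)² + (y − 14.6)² = 145.35²; (x + 79.3)² + (y + 23.7)² = 139.33².
Subtracting pairs of circle equations eliminates x²+y² and gives linear equations (the radical axes):
-75.6 x − 58.8 y = -1726.65
-86.2 x − 135.4 y = 1148.14
Solving the 2×2 system: x ≈ 58.3, y ≈ -45.6 km.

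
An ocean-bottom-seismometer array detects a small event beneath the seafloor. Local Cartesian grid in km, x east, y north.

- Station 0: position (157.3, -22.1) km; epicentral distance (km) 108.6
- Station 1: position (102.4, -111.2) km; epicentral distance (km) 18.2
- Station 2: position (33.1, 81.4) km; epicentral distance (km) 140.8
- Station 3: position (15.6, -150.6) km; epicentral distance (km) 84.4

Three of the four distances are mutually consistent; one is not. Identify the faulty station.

Station 2

Solve using three stations at a time. Using Station 0, Station 1, Station 3 (subtract circle equations pairwise → linear system) gives (x, y) ≈ (85.9, -103.9).
Distances from that point to each station vs reported:
  Station 0: calculated 108.6 vs reported 108.6 → residual 0.0 km
  Station 1: calculated 18.1 vs reported 18.2 → residual 0.1 km
  Station 2: calculated 192.6 vs reported 140.8 → residual 51.8 km
  Station 3: calculated 84.4 vs reported 84.4 → residual 0.0 km
Station 0, Station 1, Station 3 are mutually consistent (residuals ≈ 0); Station 2 is off by 51.8 km.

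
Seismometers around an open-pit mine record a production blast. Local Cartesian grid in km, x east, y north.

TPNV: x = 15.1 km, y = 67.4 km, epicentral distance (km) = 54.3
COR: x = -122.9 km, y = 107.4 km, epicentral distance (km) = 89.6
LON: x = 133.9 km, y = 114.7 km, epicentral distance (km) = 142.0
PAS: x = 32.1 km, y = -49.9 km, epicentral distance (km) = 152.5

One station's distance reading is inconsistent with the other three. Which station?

LON

Solve using three stations at a time. Using TPNV, COR, PAS (subtract circle equations pairwise → linear system) gives (x, y) ≈ (-35.7, 86.7).
Distances from that point to each station vs reported:
  TPNV: calculated 54.3 vs reported 54.3 → residual 0.0 km
  COR: calculated 89.6 vs reported 89.6 → residual 0.0 km
  LON: calculated 171.9 vs reported 142.0 → residual 29.9 km
  PAS: calculated 152.5 vs reported 152.5 → residual 0.0 km
TPNV, COR, PAS are mutually consistent (residuals ≈ 0); LON is off by 29.9 km.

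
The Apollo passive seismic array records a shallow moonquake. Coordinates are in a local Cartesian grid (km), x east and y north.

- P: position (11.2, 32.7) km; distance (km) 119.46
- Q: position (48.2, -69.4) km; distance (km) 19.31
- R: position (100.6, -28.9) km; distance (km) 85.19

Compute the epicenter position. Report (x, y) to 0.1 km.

Circle about each station: (x − 11.2)² + (y − 32.7)² = 119.46²; (x − 48.2)² + (y + 69.4)² = 19.31²; (x − 100.6)² + (y + 28.9)² = 85.19².
Subtracting the P equation from the Q and R equations removes the quadratic terms:
74.0 x − 204.2 y = 19842.69
178.8 x − 123.2 y = 16774.20
Solving the 2×2 system: x ≈ 35.8, y ≈ -84.2 km.

x ≈ 35.8 km, y ≈ -84.2 km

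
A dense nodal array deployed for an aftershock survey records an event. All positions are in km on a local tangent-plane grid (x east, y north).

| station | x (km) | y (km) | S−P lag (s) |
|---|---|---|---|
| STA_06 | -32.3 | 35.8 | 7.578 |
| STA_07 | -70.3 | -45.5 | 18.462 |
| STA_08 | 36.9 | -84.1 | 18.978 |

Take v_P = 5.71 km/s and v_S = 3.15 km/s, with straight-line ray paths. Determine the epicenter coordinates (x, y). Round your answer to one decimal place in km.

19.5 km east, 48.1 km north

Distance from S−P lag: d = Δt · v_P v_S / (v_P − v_S) = Δt · (5.71·3.15)/(5.71−3.15) ≈ 7.0260·Δt.
So d_STA_06 = 53.24, d_STA_07 = 129.71, d_STA_08 = 133.34 km.
Circle about each station: (x + 32.3)² + (y − 35.8)² = 53.24²; (x + 70.3)² + (y + 45.5)² = 129.71²; (x − 36.9)² + (y + 84.1)² = 133.34².
Subtracting the STA_06 equation from the STA_07 and STA_08 equations removes the quadratic terms:
-76.0 x − 162.6 y = -9302.78
138.4 x − 239.8 y = -8835.57
Solving the 2×2 system: x ≈ 19.5, y ≈ 48.1 km.
Check against STA_06 (with the unrounded x, y): √((x + 32.3)²+(y − 35.8)²) = 53.24 ≈ 53.24 km. ✓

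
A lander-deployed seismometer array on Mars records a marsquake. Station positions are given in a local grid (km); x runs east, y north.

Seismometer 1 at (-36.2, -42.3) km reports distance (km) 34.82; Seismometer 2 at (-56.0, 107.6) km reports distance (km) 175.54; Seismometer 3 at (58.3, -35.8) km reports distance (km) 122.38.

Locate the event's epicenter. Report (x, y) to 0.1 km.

Circle about each station: (x + 36.2)² + (y + 42.3)² = 34.82²; (x + 56.0)² + (y − 107.6)² = 175.54²; (x − 58.3)² + (y + 35.8)² = 122.38².
Subtracting the Seismometer 1 equation from the Seismometer 2 and Seismometer 3 equations removes the quadratic terms:
-39.6 x + 299.8 y = -17987.83
189.0 x + 13.0 y = -12183.63
Solving the 2×2 system: x ≈ -59.8, y ≈ -67.9 km.

(-59.8, -67.9)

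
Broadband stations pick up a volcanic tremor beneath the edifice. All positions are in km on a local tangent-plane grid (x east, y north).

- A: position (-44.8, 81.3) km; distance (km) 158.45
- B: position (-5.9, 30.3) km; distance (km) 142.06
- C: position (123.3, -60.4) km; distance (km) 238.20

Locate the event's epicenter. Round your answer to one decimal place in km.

Circle about each station: (x + 44.8)² + (y − 81.3)² = 158.45²; (x + 5.9)² + (y − 30.3)² = 142.06²; (x − 123.3)² + (y + 60.4)² = 238.20².
Subtracting the A equation from the B and C equations removes the quadratic terms:
77.8 x − 102.0 y = -2738.47
336.2 x − 283.4 y = -21398.52
Solving the 2×2 system: x ≈ -114.9, y ≈ -60.8 km.
Check against A (with the unrounded x, y): √((x + 44.8)²+(y − 81.3)²) = 158.42 ≈ 158.45 km. ✓

(-114.9, -60.8)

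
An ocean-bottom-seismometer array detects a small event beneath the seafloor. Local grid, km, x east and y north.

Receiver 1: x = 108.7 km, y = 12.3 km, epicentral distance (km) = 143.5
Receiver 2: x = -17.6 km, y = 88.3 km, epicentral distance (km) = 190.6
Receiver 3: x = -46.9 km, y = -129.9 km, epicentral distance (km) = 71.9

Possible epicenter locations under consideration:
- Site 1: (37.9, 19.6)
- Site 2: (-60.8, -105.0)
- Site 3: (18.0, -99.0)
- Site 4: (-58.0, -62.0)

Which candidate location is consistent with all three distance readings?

Site 3

For each candidate, compare |candidate − station| to the reported distance:
Site 1: residuals Receiver 1 72.3, Receiver 2 102.3, Receiver 3 100.0 → max 102.3 km
Site 2: residuals Receiver 1 62.6, Receiver 2 7.5, Receiver 3 43.4 → max 62.6 km
Site 3: residuals Receiver 1 0.1, Receiver 2 0.1, Receiver 3 0.0 → max 0.1 km
Site 4: residuals Receiver 1 39.0, Receiver 2 35.0, Receiver 3 3.1 → max 39.0 km
Only Site 3 has all residuals ≈ 0.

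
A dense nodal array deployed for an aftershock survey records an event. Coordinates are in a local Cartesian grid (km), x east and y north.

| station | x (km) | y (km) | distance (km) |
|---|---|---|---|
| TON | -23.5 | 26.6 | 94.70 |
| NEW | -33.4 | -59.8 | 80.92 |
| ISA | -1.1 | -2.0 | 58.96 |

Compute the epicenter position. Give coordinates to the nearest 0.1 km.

(44.8, -39.0)

Circle about each station: (x + 23.5)² + (y − 26.6)² = 94.70²; (x + 33.4)² + (y + 59.8)² = 80.92²; (x + 1.1)² + (y + 2.0)² = 58.96².
Subtracting the TON equation from the NEW and ISA equations removes the quadratic terms:
-19.8 x − 172.8 y = 5851.83
44.8 x − 57.2 y = 4237.21
Solving the 2×2 system: x ≈ 44.8, y ≈ -39.0 km.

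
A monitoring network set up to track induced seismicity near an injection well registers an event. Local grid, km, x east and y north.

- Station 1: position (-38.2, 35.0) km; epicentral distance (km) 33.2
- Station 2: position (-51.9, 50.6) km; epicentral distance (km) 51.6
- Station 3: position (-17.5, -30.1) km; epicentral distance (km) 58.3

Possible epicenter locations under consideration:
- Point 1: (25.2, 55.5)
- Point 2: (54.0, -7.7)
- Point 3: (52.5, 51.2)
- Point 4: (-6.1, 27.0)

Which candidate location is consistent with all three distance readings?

Point 4

For each candidate, compare |candidate − station| to the reported distance:
Point 1: residuals Station 1 33.4, Station 2 25.7, Station 3 37.4 → max 37.4 km
Point 2: residuals Station 1 68.4, Station 2 69.3, Station 3 16.6 → max 69.3 km
Point 3: residuals Station 1 58.9, Station 2 52.8, Station 3 49.0 → max 58.9 km
Point 4: residuals Station 1 0.1, Station 2 0.1, Station 3 0.1 → max 0.1 km
Only Point 4 has all residuals ≈ 0.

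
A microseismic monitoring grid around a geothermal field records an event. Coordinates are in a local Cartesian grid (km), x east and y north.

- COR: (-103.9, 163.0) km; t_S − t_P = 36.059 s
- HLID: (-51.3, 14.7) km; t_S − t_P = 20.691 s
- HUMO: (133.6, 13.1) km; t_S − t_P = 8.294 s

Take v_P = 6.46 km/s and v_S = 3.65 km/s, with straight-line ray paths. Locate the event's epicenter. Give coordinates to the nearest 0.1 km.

(109.0, -52.0)

Distance from S−P lag: d = Δt · v_P v_S / (v_P − v_S) = Δt · (6.46·3.65)/(6.46−3.65) ≈ 8.3911·Δt.
So d_COR = 302.57, d_HLID = 173.62, d_HUMO = 69.60 km.
Circle about each station: (x + 103.9)² + (y − 163.0)² = 302.57²; (x + 51.3)² + (y − 14.7)² = 173.62²; (x − 133.6)² + (y − 13.1)² = 69.60².
Subtracting the COR equation from the HLID and HUMO equations removes the quadratic terms:
105.2 x − 296.6 y = 26888.27
475.0 x − 299.8 y = 67360.80
Solving the 2×2 system: x ≈ 109.0, y ≈ -52.0 km.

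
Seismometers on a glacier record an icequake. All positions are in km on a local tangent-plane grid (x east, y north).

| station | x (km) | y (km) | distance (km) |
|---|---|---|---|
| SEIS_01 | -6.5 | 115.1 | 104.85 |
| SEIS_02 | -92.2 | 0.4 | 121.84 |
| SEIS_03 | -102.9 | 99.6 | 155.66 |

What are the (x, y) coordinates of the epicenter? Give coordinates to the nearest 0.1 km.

Circle about each station: (x + 6.5)² + (y − 115.1)² = 104.85²; (x + 92.2)² + (y − 0.4)² = 121.84²; (x + 102.9)² + (y − 99.6)² = 155.66².
Subtracting pairs of circle equations eliminates x²+y² and gives linear equations (the radical axes):
-171.4 x − 229.4 y = -8640.72
-192.8 x − 31.0 y = -6018.20
Solving the 2×2 system: x ≈ 28.6, y ≈ 16.3 km.

28.6 km east, 16.3 km north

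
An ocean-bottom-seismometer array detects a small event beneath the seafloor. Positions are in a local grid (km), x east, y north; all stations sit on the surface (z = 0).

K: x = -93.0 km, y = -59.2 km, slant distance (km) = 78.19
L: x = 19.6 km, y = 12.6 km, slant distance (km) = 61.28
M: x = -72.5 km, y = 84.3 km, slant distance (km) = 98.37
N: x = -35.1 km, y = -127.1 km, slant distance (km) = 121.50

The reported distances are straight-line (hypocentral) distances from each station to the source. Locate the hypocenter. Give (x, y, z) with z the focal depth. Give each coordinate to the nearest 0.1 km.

x ≈ -37.0 km, y ≈ -6.4 km, depth ≈ 13.8 km

Each station gives a sphere (x−x_i)² + (y−y_i)² + z² = d_i² (stations at z=0).
Subtracting the K sphere from L and M: z² cancels, leaving linear equations in x and y:
225.2 x + 143.6 y = -9252.28
41.0 x + 287.0 y = -3353.88
Solving: x ≈ -37.004, y ≈ -6.400 km (keep extra digits for the depth step; rounded: -37.0, -6.4).
Then from the K sphere: z² = 78.19² − (x + 93.0)² − (y + 59.2)² with x = -37.004, y = -6.400, so z ≈ 13.794 ≈ 13.8 km.
Check against N (with the unrounded solution): distance 121.50 ≈ 121.50 km. ✓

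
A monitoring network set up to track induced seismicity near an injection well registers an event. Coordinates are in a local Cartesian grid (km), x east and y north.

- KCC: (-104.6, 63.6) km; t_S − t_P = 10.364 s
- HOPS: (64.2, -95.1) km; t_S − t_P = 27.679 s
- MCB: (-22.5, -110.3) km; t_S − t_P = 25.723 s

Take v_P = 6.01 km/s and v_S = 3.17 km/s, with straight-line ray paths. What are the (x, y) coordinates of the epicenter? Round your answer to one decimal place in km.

Distance from S−P lag: d = Δt · v_P v_S / (v_P − v_S) = Δt · (6.01·3.17)/(6.01−3.17) ≈ 6.7083·Δt.
So d_KCC = 69.53, d_HOPS = 185.68, d_MCB = 172.56 km.
Circle about each station: (x + 104.6)² + (y − 63.6)² = 69.53²; (x − 64.2)² + (y + 95.1)² = 185.68²; (x + 22.5)² + (y + 110.3)² = 172.56².
Subtracting pairs of circle equations eliminates x²+y² and gives linear equations (the radical axes):
337.6 x − 317.4 y = -31463.11
164.2 x − 347.8 y = -27256.31
Solving the 2×2 system: x ≈ -35.1, y ≈ 61.8 km.
Check against KCC (with the unrounded x, y): √((x + 104.6)²+(y − 63.6)²) = 69.53 ≈ 69.53 km. ✓

-35.1 km east, 61.8 km north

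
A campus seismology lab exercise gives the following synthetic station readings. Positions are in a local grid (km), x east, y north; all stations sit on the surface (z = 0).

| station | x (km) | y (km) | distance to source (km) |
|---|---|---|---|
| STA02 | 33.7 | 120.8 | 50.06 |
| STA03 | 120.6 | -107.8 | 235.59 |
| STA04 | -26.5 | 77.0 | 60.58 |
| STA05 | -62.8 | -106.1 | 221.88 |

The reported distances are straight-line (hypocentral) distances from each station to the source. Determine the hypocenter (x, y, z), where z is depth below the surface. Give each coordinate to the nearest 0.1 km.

(13.7, 98.3, 40.0)

Each station gives a sphere (x−x_i)² + (y−y_i)² + z² = d_i² (stations at z=0).
Subtracting the STA02 sphere from STA03 and STA04: z² cancels, leaving linear equations in x and y:
173.8 x − 457.2 y = -42559.77
-120.4 x − 87.6 y = -10261.01
Solving: x ≈ 13.705, y ≈ 98.298 km (keep extra digits for the depth step; rounded: 13.7, 98.3).
Then from the STA02 sphere: z² = 50.06² − (x − 33.7)² − (y − 120.8)² with x = 13.705, y = 98.298, so z ≈ 39.998 ≈ 40.0 km.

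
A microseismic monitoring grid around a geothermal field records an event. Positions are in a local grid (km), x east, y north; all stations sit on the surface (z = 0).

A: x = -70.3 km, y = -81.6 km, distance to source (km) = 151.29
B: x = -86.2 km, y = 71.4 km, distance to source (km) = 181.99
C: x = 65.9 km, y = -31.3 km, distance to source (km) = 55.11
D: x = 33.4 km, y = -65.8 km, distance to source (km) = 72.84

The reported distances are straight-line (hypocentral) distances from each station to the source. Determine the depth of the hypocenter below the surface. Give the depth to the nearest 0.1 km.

depth ≈ 54.2 km

Each station gives a sphere (x−x_i)² + (y−y_i)² + z² = d_i² (stations at z=0).
Subtracting the A sphere from B and C: z² cancels, leaving linear equations in x and y:
-31.8 x + 306.0 y = -9303.95
272.4 x + 100.6 y = 13573.40
Solving: x ≈ 58.801, y ≈ -24.294 km (keep extra digits for the depth step; rounded: 58.8, -24.3).
Then from the A sphere: z² = 151.29² − (x + 70.3)² − (y + 81.6)² with x = 58.801, y = -24.294, so z ≈ 54.200 ≈ 54.2 km.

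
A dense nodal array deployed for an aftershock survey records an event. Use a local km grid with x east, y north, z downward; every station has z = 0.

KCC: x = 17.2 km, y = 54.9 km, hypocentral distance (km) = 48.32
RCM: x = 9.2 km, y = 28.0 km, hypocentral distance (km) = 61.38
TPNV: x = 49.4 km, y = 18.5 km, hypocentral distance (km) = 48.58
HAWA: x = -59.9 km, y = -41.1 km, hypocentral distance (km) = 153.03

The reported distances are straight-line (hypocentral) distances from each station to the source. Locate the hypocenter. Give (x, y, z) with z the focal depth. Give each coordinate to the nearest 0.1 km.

(54.5, 55.8, 30.7)

Each station gives a sphere (x−x_i)² + (y−y_i)² + z² = d_i² (stations at z=0).
Subtracting the KCC sphere from RCM and TPNV: z² cancels, leaving linear equations in x and y:
-16.0 x − 53.8 y = -3873.89
64.4 x − 72.8 y = -552.43
Solving: x ≈ 54.498, y ≈ 55.798 km (keep extra digits for the depth step; rounded: 54.5, 55.8).
Then from the KCC sphere: z² = 48.32² − (x − 17.2)² − (y − 54.9)² with x = 54.498, y = 55.798, so z ≈ 30.706 ≈ 30.7 km.
Check against HAWA (with the unrounded solution): distance 153.03 ≈ 153.03 km. ✓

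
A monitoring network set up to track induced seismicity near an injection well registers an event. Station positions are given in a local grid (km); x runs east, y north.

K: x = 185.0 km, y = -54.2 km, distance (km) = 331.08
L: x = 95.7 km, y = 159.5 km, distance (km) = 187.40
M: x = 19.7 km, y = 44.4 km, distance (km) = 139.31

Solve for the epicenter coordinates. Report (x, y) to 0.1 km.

-89.5 km east, 130.9 km north

Circle about each station: (x − 185.0)² + (y + 54.2)² = 331.08²; (x − 95.7)² + (y − 159.5)² = 187.40²; (x − 19.7)² + (y − 44.4)² = 139.31².
Subtracting pairs of circle equations eliminates x²+y² and gives linear equations (the radical axes):
-178.6 x + 427.4 y = 71931.31
-330.6 x + 197.2 y = 55403.50
Solving the 2×2 system: x ≈ -89.5, y ≈ 130.9 km.
Check against K (with the unrounded x, y): √((x − 185.0)²+(y + 54.2)²) = 331.08 ≈ 331.08 km. ✓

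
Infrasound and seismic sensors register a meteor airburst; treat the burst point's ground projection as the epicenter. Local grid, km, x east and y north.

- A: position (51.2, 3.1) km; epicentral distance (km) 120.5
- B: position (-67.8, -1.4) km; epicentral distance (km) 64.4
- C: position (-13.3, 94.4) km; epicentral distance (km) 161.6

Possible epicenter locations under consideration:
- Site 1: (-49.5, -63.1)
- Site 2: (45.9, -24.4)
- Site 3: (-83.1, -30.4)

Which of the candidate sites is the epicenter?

Site 1

For each candidate, compare |candidate − station| to the reported distance:
Site 1: residuals A 0.0, B 0.0, C 0.0 → max 0.0 km
Site 2: residuals A 92.5, B 51.6, C 28.9 → max 92.5 km
Site 3: residuals A 17.9, B 31.6, C 18.6 → max 31.6 km
Only Site 1 has all residuals ≈ 0.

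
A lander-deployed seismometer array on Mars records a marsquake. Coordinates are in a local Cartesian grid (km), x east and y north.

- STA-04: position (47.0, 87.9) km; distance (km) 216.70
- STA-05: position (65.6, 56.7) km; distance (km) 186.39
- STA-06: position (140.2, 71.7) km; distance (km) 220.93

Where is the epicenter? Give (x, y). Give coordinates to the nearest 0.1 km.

(47.4, -128.8)

Circle about each station: (x − 47.0)² + (y − 87.9)² = 216.70²; (x − 65.6)² + (y − 56.7)² = 186.39²; (x − 140.2)² + (y − 71.7)² = 220.93².
Subtracting pairs of circle equations eliminates x²+y² and gives linear equations (the radical axes):
37.2 x − 62.4 y = 9800.50
186.4 x − 32.4 y = 13010.35
Solving the 2×2 system: x ≈ 47.4, y ≈ -128.8 km.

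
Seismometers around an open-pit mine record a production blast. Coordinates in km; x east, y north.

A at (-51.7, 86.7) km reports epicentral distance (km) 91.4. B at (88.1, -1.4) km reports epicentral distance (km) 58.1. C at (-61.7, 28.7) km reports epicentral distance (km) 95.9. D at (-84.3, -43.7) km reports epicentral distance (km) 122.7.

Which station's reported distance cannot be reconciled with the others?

A

Solve using three stations at a time. Using B, C, D (subtract circle equations pairwise → linear system) gives (x, y) ≈ (30.0, 0.8).
Distances from that point to each station vs reported:
  A: calculated 118.6 vs reported 91.4 → residual 27.2 km
  B: calculated 58.1 vs reported 58.1 → residual 0.0 km
  C: calculated 95.9 vs reported 95.9 → residual 0.0 km
  D: calculated 122.7 vs reported 122.7 → residual 0.0 km
B, C, D are mutually consistent (residuals ≈ 0); A is off by 27.2 km.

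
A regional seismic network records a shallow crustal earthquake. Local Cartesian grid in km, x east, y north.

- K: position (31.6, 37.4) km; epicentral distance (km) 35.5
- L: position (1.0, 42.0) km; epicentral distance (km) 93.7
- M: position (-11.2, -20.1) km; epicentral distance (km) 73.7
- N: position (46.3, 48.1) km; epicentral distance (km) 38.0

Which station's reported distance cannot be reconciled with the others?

L

Solve using three stations at a time. Using K, M, N (subtract circle equations pairwise → linear system) gives (x, y) ≈ (55.9, 10.9).
Distances from that point to each station vs reported:
  K: calculated 35.9 vs reported 35.5 → residual 0.4 km
  L: calculated 63.0 vs reported 93.7 → residual 30.7 km
  M: calculated 73.9 vs reported 73.7 → residual 0.2 km
  N: calculated 38.4 vs reported 38.0 → residual 0.4 km
K, M, N are mutually consistent (residuals ≈ 0); L is off by 30.7 km.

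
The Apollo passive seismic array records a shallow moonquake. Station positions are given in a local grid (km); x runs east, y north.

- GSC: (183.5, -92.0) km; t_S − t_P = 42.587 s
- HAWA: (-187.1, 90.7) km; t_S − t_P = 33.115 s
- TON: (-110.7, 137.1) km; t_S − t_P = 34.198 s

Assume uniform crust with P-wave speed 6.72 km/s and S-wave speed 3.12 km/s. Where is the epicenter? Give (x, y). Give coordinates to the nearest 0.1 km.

Distance from S−P lag: d = Δt · v_P v_S / (v_P − v_S) = Δt · (6.72·3.12)/(6.72−3.12) ≈ 5.8240·Δt.
So d_GSC = 248.03, d_HAWA = 192.86, d_TON = 199.17 km.
Circle about each station: (x − 183.5)² + (y + 92.0)² = 248.03²; (x + 187.1)² + (y − 90.7)² = 192.86²; (x + 110.7)² + (y − 137.1)² = 199.17².
Subtracting pairs of circle equations eliminates x²+y² and gives linear equations (the radical axes):
-741.2 x + 365.4 y = 25420.55
-588.4 x + 458.2 y = 10764.84
Solving the 2×2 system: x ≈ -61.9, y ≈ -56.0 km.

(-61.9, -56.0)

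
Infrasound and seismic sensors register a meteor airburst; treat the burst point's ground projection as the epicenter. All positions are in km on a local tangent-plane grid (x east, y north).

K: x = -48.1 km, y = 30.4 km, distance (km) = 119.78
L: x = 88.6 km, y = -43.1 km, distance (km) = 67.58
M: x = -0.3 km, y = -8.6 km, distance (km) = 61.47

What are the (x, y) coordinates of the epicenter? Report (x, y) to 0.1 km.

x ≈ 24.6 km, y ≈ -64.8 km

Circle about each station: (x + 48.1)² + (y − 30.4)² = 119.78²; (x − 88.6)² + (y + 43.1)² = 67.58²; (x + 0.3)² + (y + 8.6)² = 61.47².
Subtracting the K equation from the L and M equations removes the quadratic terms:
273.4 x − 147.0 y = 16249.99
95.6 x − 78.0 y = 7404.97
Solving the 2×2 system: x ≈ 24.6, y ≈ -64.8 km.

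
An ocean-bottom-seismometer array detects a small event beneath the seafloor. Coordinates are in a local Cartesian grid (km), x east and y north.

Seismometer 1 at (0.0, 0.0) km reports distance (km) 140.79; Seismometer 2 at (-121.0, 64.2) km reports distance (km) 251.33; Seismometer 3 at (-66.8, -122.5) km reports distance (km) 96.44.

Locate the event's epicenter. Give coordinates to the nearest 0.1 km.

Circle about each station: x² + y² = 140.79²; (x + 121.0)² + (y − 64.2)² = 251.33²; (x + 66.8)² + (y + 122.5)² = 96.44².
Subtracting the Seismometer 1 equation from the Seismometer 2 and Seismometer 3 equations removes the quadratic terms:
-242.0 x + 128.4 y = -24582.30
-133.6 x − 245.0 y = 29989.64
Solving the 2×2 system: x ≈ 28.4, y ≈ -137.9 km.

(28.4, -137.9)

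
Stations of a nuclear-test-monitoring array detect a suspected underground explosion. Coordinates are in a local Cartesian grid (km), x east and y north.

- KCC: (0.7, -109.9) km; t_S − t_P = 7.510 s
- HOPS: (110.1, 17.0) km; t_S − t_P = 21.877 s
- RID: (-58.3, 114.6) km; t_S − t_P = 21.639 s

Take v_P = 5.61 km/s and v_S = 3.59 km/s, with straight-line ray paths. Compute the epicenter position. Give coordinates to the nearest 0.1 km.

-73.6 km east, -100.6 km north

Distance from S−P lag: d = Δt · v_P v_S / (v_P − v_S) = Δt · (5.61·3.59)/(5.61−3.59) ≈ 9.9702·Δt.
So d_KCC = 74.88, d_HOPS = 218.12, d_RID = 215.75 km.
Circle about each station: (x − 0.7)² + (y + 109.9)² = 74.88²; (x − 110.1)² + (y − 17.0)² = 218.12²; (x + 58.3)² + (y − 114.6)² = 215.75².
Subtracting pairs of circle equations eliminates x²+y² and gives linear equations (the radical axes):
218.8 x + 253.8 y = -41636.81
-118.0 x + 449.0 y = -36487.50
Solving the 2×2 system: x ≈ -73.6, y ≈ -100.6 km.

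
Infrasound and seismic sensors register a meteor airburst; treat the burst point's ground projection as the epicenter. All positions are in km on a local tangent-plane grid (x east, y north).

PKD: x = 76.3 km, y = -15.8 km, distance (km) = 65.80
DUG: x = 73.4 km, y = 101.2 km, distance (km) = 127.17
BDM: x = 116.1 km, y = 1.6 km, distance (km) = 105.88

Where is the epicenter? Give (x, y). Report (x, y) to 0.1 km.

Circle about each station: (x − 76.3)² + (y + 15.8)² = 65.80²; (x − 73.4)² + (y − 101.2)² = 127.17²; (x − 116.1)² + (y − 1.6)² = 105.88².
Subtracting the PKD equation from the DUG and BDM equations removes the quadratic terms:
-5.8 x + 234.0 y = -2284.90
79.6 x + 34.8 y = 529.51
Solving the 2×2 system: x ≈ 10.8, y ≈ -9.5 km.

(10.8, -9.5)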